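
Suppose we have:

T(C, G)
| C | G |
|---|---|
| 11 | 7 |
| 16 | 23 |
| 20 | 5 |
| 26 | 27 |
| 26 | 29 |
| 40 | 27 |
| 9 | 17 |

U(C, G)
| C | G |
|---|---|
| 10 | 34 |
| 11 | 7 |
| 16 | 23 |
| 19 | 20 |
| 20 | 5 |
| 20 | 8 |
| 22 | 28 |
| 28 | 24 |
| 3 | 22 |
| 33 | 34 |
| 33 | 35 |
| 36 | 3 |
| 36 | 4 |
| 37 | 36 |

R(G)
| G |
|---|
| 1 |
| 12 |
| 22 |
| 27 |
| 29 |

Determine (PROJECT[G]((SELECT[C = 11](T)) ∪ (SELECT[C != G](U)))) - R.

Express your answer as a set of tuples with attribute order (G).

Filtering on C = 11 leaves {(11, 7)}.
Filtering on C != G leaves {(10, 34), (11, 7), (16, 23), (19, 20), (20, 5), (20, 8), (22, 28), (28, 24), (3, 22), (33, 34), (33, 35), (36, 3), (36, 4), (37, 36)}.
Set union of the two operands is {(10, 34), (11, 7), (16, 23), (19, 20), (20, 5), (20, 8), (22, 28), (28, 24), (3, 22), (33, 34), (33, 35), (36, 3), (36, 4), (37, 36)}.
Keep only column(s) G (1 duplicate(s) eliminated): {20, 22, 23, 24, 28, 3, 34, 35, 36, 4, 5, 7, 8}
Set difference of the two operands is {20, 23, 24, 28, 3, 34, 35, 36, 4, 5, 7, 8}.

{20, 23, 24, 28, 3, 34, 35, 36, 4, 5, 7, 8}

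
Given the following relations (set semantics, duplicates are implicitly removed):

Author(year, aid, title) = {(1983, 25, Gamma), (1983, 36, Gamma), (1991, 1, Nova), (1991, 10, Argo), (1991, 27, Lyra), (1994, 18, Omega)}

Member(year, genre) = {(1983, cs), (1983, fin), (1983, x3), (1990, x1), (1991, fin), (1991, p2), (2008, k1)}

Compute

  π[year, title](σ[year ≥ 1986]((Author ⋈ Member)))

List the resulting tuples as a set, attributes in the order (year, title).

{(1991, Argo), (1991, Lyra), (1991, Nova)}

Joining Author and Member on year yields {(1983, 25, Gamma, cs), (1983, 25, Gamma, fin), (1983, 25, Gamma, x3), (1983, 36, Gamma, cs), (1983, 36, Gamma, fin), (1983, 36, Gamma, x3), (1991, 1, Nova, fin), (1991, 1, Nova, p2), (1991, 10, Argo, fin), (1991, 10, Argo, p2), (1991, 27, Lyra, fin), (1991, 27, Lyra, p2)}.
Filtering on year ≥ 1986 leaves {(1991, 1, Nova, fin), (1991, 1, Nova, p2), (1991, 10, Argo, fin), (1991, 10, Argo, p2), (1991, 27, Lyra, fin), (1991, 27, Lyra, p2)}.
Keep only column(s) year, title (3 duplicate(s) eliminated): {(1991, Argo), (1991, Lyra), (1991, Nova)}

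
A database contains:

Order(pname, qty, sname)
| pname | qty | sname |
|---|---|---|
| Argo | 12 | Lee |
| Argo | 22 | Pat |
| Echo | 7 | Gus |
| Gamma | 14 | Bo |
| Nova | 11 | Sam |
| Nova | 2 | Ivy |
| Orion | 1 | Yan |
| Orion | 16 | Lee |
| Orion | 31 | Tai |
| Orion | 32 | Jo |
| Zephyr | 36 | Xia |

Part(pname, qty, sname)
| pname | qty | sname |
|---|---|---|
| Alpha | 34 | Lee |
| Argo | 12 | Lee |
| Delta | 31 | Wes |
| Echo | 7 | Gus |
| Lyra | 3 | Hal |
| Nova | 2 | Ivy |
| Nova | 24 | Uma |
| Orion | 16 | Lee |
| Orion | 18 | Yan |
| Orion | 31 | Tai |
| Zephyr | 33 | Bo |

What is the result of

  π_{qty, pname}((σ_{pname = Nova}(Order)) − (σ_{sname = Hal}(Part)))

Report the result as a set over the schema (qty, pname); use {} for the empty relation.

Selection pname = Nova: {(Nova, 11, Sam), (Nova, 2, Ivy)}
Selection sname = Hal: {(Lyra, 3, Hal)}
Taking the difference: {(Nova, 11, Sam), (Nova, 2, Ivy)}
Keep only column(s) qty, pname: {(11, Nova), (2, Nova)}

{(11, Nova), (2, Nova)}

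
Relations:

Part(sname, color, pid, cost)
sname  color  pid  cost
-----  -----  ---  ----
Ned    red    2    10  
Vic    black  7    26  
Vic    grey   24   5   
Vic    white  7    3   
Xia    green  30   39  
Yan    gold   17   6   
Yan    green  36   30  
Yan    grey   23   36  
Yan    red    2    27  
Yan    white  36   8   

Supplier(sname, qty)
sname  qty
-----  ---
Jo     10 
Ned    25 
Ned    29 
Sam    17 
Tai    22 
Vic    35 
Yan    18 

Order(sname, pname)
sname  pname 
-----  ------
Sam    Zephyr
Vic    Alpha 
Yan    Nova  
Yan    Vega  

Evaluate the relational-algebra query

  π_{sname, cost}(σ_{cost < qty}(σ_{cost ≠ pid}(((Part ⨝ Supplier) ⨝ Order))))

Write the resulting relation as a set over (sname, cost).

{(Vic, 26), (Vic, 3), (Vic, 5), (Yan, 6), (Yan, 8)}

Part ⋈ Supplier (natural join on sname): {(Ned, red, 2, 10, 25), (Ned, red, 2, 10, 29), (Vic, black, 7, 26, 35), (Vic, grey, 24, 5, 35), (Vic, white, 7, 3, 35), (Yan, gold, 17, 6, 18), (Yan, green, 36, 30, 18), (Yan, grey, 23, 36, 18), (Yan, red, 2, 27, 18), (Yan, white, 36, 8, 18)}
(Part ⨝ Supplier) ⋈ Order (natural join on sname): {(Vic, black, 7, 26, 35, Alpha), (Vic, grey, 24, 5, 35, Alpha), (Vic, white, 7, 3, 35, Alpha), (Yan, gold, 17, 6, 18, Nova), (Yan, gold, 17, 6, 18, Vega), (Yan, green, 36, 30, 18, Nova), (Yan, green, 36, 30, 18, Vega), (Yan, grey, 23, 36, 18, Nova), (Yan, grey, 23, 36, 18, Vega), (Yan, red, 2, 27, 18, Nova), (Yan, red, 2, 27, 18, Vega), (Yan, white, 36, 8, 18, Nova), (Yan, white, 36, 8, 18, Vega)}
Apply σ_{cost ≠ pid}; surviving tuples: {(Vic, black, 7, 26, 35, Alpha), (Vic, grey, 24, 5, 35, Alpha), (Vic, white, 7, 3, 35, Alpha), (Yan, gold, 17, 6, 18, Nova), (Yan, gold, 17, 6, 18, Vega), (Yan, green, 36, 30, 18, Nova), (Yan, green, 36, 30, 18, Vega), (Yan, grey, 23, 36, 18, Nova), (Yan, grey, 23, 36, 18, Vega), (Yan, red, 2, 27, 18, Nova), (Yan, red, 2, 27, 18, Vega), (Yan, white, 36, 8, 18, Nova), (Yan, white, 36, 8, 18, Vega)}
Apply σ_{cost < qty}; surviving tuples: {(Vic, black, 7, 26, 35, Alpha), (Vic, grey, 24, 5, 35, Alpha), (Vic, white, 7, 3, 35, Alpha), (Yan, gold, 17, 6, 18, Nova), (Yan, gold, 17, 6, 18, Vega), (Yan, white, 36, 8, 18, Nova), (Yan, white, 36, 8, 18, Vega)}
Keep only column(s) sname, cost (2 duplicate(s) eliminated): {(Vic, 26), (Vic, 3), (Vic, 5), (Yan, 6), (Yan, 8)}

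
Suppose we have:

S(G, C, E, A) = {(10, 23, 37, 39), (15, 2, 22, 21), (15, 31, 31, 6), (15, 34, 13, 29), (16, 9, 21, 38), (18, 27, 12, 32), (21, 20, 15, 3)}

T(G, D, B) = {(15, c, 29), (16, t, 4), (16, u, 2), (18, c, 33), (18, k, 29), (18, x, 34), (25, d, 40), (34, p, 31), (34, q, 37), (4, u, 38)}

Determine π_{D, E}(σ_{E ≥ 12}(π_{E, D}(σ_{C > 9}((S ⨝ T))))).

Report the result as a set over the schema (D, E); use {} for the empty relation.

{(c, 12), (c, 13), (c, 31), (k, 12), (x, 12)}

Joining S and T on G yields {(15, 2, 22, 21, c, 29), (15, 31, 31, 6, c, 29), (15, 34, 13, 29, c, 29), (16, 9, 21, 38, t, 4), (16, 9, 21, 38, u, 2), (18, 27, 12, 32, c, 33), (18, 27, 12, 32, k, 29), (18, 27, 12, 32, x, 34)}.
Filtering on C > 9 leaves {(15, 31, 31, 6, c, 29), (15, 34, 13, 29, c, 29), (18, 27, 12, 32, c, 33), (18, 27, 12, 32, k, 29), (18, 27, 12, 32, x, 34)}.
Projecting to E, D: {(12, c), (12, k), (12, x), (13, c), (31, c)}
Filtering on E ≥ 12 leaves {(12, c), (12, k), (12, x), (13, c), (31, c)}.
Projecting to D, E: {(c, 12), (c, 13), (c, 31), (k, 12), (x, 12)}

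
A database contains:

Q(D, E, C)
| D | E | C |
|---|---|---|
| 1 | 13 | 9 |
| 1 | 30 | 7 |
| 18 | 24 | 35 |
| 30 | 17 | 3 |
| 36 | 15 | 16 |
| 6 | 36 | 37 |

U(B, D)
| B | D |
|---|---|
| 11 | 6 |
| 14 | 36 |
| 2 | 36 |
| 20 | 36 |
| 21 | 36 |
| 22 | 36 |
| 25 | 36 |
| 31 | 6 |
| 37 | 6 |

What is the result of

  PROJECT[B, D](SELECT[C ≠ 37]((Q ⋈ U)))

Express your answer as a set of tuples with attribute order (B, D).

Joining Q and U on D yields {(36, 15, 16, 14), (36, 15, 16, 2), (36, 15, 16, 20), (36, 15, 16, 21), (36, 15, 16, 22), (36, 15, 16, 25), (6, 36, 37, 11), (6, 36, 37, 31), (6, 36, 37, 37)}.
Apply σ_{C ≠ 37}; surviving tuples: {(36, 15, 16, 14), (36, 15, 16, 2), (36, 15, 16, 20), (36, 15, 16, 21), (36, 15, 16, 22), (36, 15, 16, 25)}
π[B, D]: project onto (B, D) → {(14, 36), (2, 36), (20, 36), (21, 36), (22, 36), (25, 36)}

{(14, 36), (2, 36), (20, 36), (21, 36), (22, 36), (25, 36)}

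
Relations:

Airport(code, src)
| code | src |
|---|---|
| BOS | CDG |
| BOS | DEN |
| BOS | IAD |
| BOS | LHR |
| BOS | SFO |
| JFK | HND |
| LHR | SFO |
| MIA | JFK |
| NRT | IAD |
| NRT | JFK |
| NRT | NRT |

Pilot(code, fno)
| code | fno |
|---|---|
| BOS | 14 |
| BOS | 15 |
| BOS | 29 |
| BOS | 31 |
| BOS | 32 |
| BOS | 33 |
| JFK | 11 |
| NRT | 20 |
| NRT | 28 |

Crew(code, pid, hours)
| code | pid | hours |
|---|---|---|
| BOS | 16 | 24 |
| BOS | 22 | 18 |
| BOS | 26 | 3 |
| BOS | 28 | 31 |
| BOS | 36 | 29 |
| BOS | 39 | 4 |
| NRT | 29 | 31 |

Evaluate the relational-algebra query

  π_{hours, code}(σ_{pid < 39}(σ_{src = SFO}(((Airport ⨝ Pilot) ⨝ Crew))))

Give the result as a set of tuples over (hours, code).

{(18, BOS), (24, BOS), (29, BOS), (3, BOS), (31, BOS)}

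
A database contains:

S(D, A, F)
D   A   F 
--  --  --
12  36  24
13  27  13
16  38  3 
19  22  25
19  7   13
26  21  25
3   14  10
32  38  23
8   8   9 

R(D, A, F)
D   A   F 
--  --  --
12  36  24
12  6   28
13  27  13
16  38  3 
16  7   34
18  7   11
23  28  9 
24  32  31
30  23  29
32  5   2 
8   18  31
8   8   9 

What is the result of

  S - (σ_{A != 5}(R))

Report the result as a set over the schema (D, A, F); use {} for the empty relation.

{(19, 22, 25), (19, 7, 13), (26, 21, 25), (3, 14, 10), (32, 38, 23)}

Selection A != 5: {(12, 36, 24), (12, 6, 28), (13, 27, 13), (16, 38, 3), (16, 7, 34), (18, 7, 11), (23, 28, 9), (24, 32, 31), (30, 23, 29), (8, 18, 31), (8, 8, 9)}
Taking the difference: {(19, 22, 25), (19, 7, 13), (26, 21, 25), (3, 14, 10), (32, 38, 23)}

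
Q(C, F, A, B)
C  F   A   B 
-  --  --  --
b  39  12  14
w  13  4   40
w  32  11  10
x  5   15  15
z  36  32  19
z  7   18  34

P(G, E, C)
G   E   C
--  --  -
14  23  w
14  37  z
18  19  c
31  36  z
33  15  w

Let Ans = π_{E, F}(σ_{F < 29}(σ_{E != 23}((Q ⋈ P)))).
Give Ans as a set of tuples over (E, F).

Natural join on C: {(w, 13, 4, 40, 14, 23), (w, 13, 4, 40, 33, 15), (w, 32, 11, 10, 14, 23), (w, 32, 11, 10, 33, 15), (z, 36, 32, 19, 14, 37), (z, 36, 32, 19, 31, 36), (z, 7, 18, 34, 14, 37), (z, 7, 18, 34, 31, 36)}
σ[E != 23]: keep tuples satisfying E != 23 → {(w, 13, 4, 40, 33, 15), (w, 32, 11, 10, 33, 15), (z, 36, 32, 19, 14, 37), (z, 36, 32, 19, 31, 36), (z, 7, 18, 34, 14, 37), (z, 7, 18, 34, 31, 36)}
σ[F < 29]: keep tuples satisfying F < 29 → {(w, 13, 4, 40, 33, 15), (z, 7, 18, 34, 14, 37), (z, 7, 18, 34, 31, 36)}
Projecting to E, F: {(15, 13), (36, 7), (37, 7)}

{(15, 13), (36, 7), (37, 7)}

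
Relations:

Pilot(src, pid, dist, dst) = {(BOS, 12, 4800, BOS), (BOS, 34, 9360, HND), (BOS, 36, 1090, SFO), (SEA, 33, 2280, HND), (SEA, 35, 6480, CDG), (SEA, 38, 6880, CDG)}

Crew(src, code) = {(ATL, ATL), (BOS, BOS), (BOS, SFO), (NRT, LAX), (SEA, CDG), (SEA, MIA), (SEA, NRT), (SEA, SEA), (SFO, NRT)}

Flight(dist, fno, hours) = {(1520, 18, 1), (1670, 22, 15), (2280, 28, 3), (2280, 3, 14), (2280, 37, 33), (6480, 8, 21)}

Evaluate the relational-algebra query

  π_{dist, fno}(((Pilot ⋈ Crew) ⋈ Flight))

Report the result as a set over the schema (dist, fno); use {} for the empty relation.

Natural join on src: {(BOS, 12, 4800, BOS, BOS), (BOS, 12, 4800, BOS, SFO), (BOS, 34, 9360, HND, BOS), (BOS, 34, 9360, HND, SFO), (BOS, 36, 1090, SFO, BOS), (BOS, 36, 1090, SFO, SFO), (SEA, 33, 2280, HND, CDG), (SEA, 33, 2280, HND, MIA), (SEA, 33, 2280, HND, NRT), (SEA, 33, 2280, HND, SEA), (SEA, 35, 6480, CDG, CDG), (SEA, 35, 6480, CDG, MIA), (SEA, 35, 6480, CDG, NRT), (SEA, 35, 6480, CDG, SEA), (SEA, 38, 6880, CDG, CDG), (SEA, 38, 6880, CDG, MIA), (SEA, 38, 6880, CDG, NRT), (SEA, 38, 6880, CDG, SEA)}
Natural join on dist: {(SEA, 33, 2280, HND, CDG, 28, 3), (SEA, 33, 2280, HND, CDG, 3, 14), (SEA, 33, 2280, HND, CDG, 37, 33), (SEA, 33, 2280, HND, MIA, 28, 3), (SEA, 33, 2280, HND, MIA, 3, 14), (SEA, 33, 2280, HND, MIA, 37, 33), (SEA, 33, 2280, HND, NRT, 28, 3), (SEA, 33, 2280, HND, NRT, 3, 14), (SEA, 33, 2280, HND, NRT, 37, 33), (SEA, 33, 2280, HND, SEA, 28, 3), (SEA, 33, 2280, HND, SEA, 3, 14), (SEA, 33, 2280, HND, SEA, 37, 33), (SEA, 35, 6480, CDG, CDG, 8, 21), (SEA, 35, 6480, CDG, MIA, 8, 21), (SEA, 35, 6480, CDG, NRT, 8, 21), (SEA, 35, 6480, CDG, SEA, 8, 21)}
Keep only column(s) dist, fno (12 duplicate(s) eliminated): {(2280, 28), (2280, 3), (2280, 37), (6480, 8)}

{(2280, 28), (2280, 3), (2280, 37), (6480, 8)}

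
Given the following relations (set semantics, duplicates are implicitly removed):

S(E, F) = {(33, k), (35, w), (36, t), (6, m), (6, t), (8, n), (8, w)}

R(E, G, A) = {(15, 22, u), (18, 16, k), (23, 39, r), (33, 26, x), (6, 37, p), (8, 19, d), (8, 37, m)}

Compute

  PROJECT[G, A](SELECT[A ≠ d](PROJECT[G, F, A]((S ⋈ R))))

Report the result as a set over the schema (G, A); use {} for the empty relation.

{(26, x), (37, m), (37, p)}

Natural join on E: {(33, k, 26, x), (6, m, 37, p), (6, t, 37, p), (8, n, 19, d), (8, n, 37, m), (8, w, 19, d), (8, w, 37, m)}
Keep only column(s) G, F, A: {(19, n, d), (19, w, d), (26, k, x), (37, m, p), (37, n, m), (37, t, p), (37, w, m)}
Apply σ_{A ≠ d}; surviving tuples: {(26, k, x), (37, m, p), (37, n, m), (37, t, p), (37, w, m)}
Keep only column(s) G, A (2 duplicate(s) eliminated): {(26, x), (37, m), (37, p)}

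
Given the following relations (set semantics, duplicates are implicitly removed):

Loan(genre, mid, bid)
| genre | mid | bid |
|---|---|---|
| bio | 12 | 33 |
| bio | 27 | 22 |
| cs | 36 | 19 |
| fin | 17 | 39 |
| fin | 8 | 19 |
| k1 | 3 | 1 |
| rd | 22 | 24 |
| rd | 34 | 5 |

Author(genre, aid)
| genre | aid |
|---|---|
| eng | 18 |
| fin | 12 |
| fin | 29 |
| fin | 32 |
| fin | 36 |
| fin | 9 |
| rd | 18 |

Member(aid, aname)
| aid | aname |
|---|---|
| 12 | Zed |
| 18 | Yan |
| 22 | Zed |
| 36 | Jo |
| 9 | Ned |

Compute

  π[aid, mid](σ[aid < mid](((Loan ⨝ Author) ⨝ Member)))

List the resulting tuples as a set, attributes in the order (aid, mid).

{(12, 17), (18, 22), (18, 34), (9, 17)}

Natural join on genre: {(fin, 17, 39, 12), (fin, 17, 39, 29), (fin, 17, 39, 32), (fin, 17, 39, 36), (fin, 17, 39, 9), (fin, 8, 19, 12), (fin, 8, 19, 29), (fin, 8, 19, 32), (fin, 8, 19, 36), (fin, 8, 19, 9), (rd, 22, 24, 18), (rd, 34, 5, 18)}
Natural join on aid: {(fin, 17, 39, 12, Zed), (fin, 17, 39, 36, Jo), (fin, 17, 39, 9, Ned), (fin, 8, 19, 12, Zed), (fin, 8, 19, 36, Jo), (fin, 8, 19, 9, Ned), (rd, 22, 24, 18, Yan), (rd, 34, 5, 18, Yan)}
Selection aid < mid: {(fin, 17, 39, 12, Zed), (fin, 17, 39, 9, Ned), (rd, 22, 24, 18, Yan), (rd, 34, 5, 18, Yan)}
π[aid, mid]: project onto (aid, mid) → {(12, 17), (18, 22), (18, 34), (9, 17)}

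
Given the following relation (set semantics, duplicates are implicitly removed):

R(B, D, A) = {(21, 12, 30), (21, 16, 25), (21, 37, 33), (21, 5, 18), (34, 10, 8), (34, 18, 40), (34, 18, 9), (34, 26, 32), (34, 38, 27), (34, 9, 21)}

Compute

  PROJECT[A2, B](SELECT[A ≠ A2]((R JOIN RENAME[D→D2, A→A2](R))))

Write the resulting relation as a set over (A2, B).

ρ[D→D2, A→A2]: schema becomes (B, D2, A2); tuples unchanged.
Natural join on B: {(21, 12, 30, 12, 30), (21, 12, 30, 16, 25), (21, 12, 30, 37, 33), (21, 12, 30, 5, 18), (21, 16, 25, 12, 30), (21, 16, 25, 16, 25), (21, 16, 25, 37, 33), (21, 16, 25, 5, 18), (21, 37, 33, 12, 30), (21, 37, 33, 16, 25), (21, 37, 33, 37, 33), (21, 37, 33, 5, 18), (21, 5, 18, 12, 30), (21, 5, 18, 16, 25), (21, 5, 18, 37, 33), (21, 5, 18, 5, 18), (34, 10, 8, 10, 8), (34, 10, 8, 18, 40), (34, 10, 8, 18, 9), (34, 10, 8, 26, 32), (34, 10, 8, 38, 27), (34, 10, 8, 9, 21), (34, 18, 40, 10, 8), (34, 18, 40, 18, 40), (34, 18, 40, 18, 9), (34, 18, 40, 26, 32), (34, 18, 40, 38, 27), (34, 18, 40, 9, 21), (34, 18, 9, 10, 8), (34, 18, 9, 18, 40), (34, 18, 9, 18, 9), (34, 18, 9, 26, 32), (34, 18, 9, 38, 27), (34, 18, 9, 9, 21), (34, 26, 32, 10, 8), (34, 26, 32, 18, 40), (34, 26, 32, 18, 9), (34, 26, 32, 26, 32), (34, 26, 32, 38, 27), (34, 26, 32, 9, 21), (34, 38, 27, 10, 8), (34, 38, 27, 18, 40), (34, 38, 27, 18, 9), (34, 38, 27, 26, 32), (34, 38, 27, 38, 27), (34, 38, 27, 9, 21), (34, 9, 21, 10, 8), (34, 9, 21, 18, 40), (34, 9, 21, 18, 9), (34, 9, 21, 26, 32), (34, 9, 21, 38, 27), (34, 9, 21, 9, 21)}
Selection A ≠ A2: {(21, 12, 30, 16, 25), (21, 12, 30, 37, 33), (21, 12, 30, 5, 18), (21, 16, 25, 12, 30), (21, 16, 25, 37, 33), (21, 16, 25, 5, 18), (21, 37, 33, 12, 30), (21, 37, 33, 16, 25), (21, 37, 33, 5, 18), (21, 5, 18, 12, 30), (21, 5, 18, 16, 25), (21, 5, 18, 37, 33), (34, 10, 8, 18, 40), (34, 10, 8, 18, 9), (34, 10, 8, 26, 32), (34, 10, 8, 38, 27), (34, 10, 8, 9, 21), (34, 18, 40, 10, 8), (34, 18, 40, 18, 9), (34, 18, 40, 26, 32), (34, 18, 40, 38, 27), (34, 18, 40, 9, 21), (34, 18, 9, 10, 8), (34, 18, 9, 18, 40), (34, 18, 9, 26, 32), (34, 18, 9, 38, 27), (34, 18, 9, 9, 21), (34, 26, 32, 10, 8), (34, 26, 32, 18, 40), (34, 26, 32, 18, 9), (34, 26, 32, 38, 27), (34, 26, 32, 9, 21), (34, 38, 27, 10, 8), (34, 38, 27, 18, 40), (34, 38, 27, 18, 9), (34, 38, 27, 26, 32), (34, 38, 27, 9, 21), (34, 9, 21, 10, 8), (34, 9, 21, 18, 40), (34, 9, 21, 18, 9), (34, 9, 21, 26, 32), (34, 9, 21, 38, 27)}
π_{A2, B} gives {(18, 21), (21, 34), (25, 21), (27, 34), (30, 21), (32, 34), (33, 21), (40, 34), (8, 34), (9, 34)} (32 duplicate(s) eliminated).

{(18, 21), (21, 34), (25, 21), (27, 34), (30, 21), (32, 34), (33, 21), (40, 34), (8, 34), (9, 34)}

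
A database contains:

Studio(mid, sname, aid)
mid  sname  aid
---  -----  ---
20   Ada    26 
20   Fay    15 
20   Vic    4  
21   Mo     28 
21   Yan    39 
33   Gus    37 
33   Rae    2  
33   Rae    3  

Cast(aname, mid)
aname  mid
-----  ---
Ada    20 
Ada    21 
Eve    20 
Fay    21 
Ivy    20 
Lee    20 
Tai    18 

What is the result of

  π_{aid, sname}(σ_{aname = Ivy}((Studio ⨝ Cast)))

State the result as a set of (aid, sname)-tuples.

Natural join on mid: {(20, Ada, 26, Ada), (20, Ada, 26, Eve), (20, Ada, 26, Ivy), (20, Ada, 26, Lee), (20, Fay, 15, Ada), (20, Fay, 15, Eve), (20, Fay, 15, Ivy), (20, Fay, 15, Lee), (20, Vic, 4, Ada), (20, Vic, 4, Eve), (20, Vic, 4, Ivy), (20, Vic, 4, Lee), (21, Mo, 28, Ada), (21, Mo, 28, Fay), (21, Yan, 39, Ada), (21, Yan, 39, Fay)}
Apply σ_{aname = Ivy}; surviving tuples: {(20, Ada, 26, Ivy), (20, Fay, 15, Ivy), (20, Vic, 4, Ivy)}
Keep only column(s) aid, sname: {(15, Fay), (26, Ada), (4, Vic)}

{(15, Fay), (26, Ada), (4, Vic)}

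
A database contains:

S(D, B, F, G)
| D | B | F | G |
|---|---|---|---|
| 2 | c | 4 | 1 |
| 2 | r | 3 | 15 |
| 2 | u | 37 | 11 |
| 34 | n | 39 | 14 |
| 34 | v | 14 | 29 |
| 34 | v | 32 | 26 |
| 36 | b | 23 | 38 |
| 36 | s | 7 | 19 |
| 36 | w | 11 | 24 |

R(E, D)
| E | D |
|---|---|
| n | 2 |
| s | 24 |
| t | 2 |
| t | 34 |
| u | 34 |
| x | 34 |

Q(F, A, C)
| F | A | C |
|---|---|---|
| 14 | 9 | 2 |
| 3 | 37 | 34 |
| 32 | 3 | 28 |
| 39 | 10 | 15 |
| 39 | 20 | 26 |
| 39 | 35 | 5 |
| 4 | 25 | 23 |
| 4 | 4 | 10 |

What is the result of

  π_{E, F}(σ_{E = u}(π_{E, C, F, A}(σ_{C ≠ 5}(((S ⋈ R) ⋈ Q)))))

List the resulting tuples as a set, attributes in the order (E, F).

S ⋈ R (natural join on D): {(2, c, 4, 1, n), (2, c, 4, 1, t), (2, r, 3, 15, n), (2, r, 3, 15, t), (2, u, 37, 11, n), (2, u, 37, 11, t), (34, n, 39, 14, t), (34, n, 39, 14, u), (34, n, 39, 14, x), (34, v, 14, 29, t), (34, v, 14, 29, u), (34, v, 14, 29, x), (34, v, 32, 26, t), (34, v, 32, 26, u), (34, v, 32, 26, x)}
(S ⋈ R) ⋈ Q (natural join on F): {(2, c, 4, 1, n, 25, 23), (2, c, 4, 1, n, 4, 10), (2, c, 4, 1, t, 25, 23), (2, c, 4, 1, t, 4, 10), (2, r, 3, 15, n, 37, 34), (2, r, 3, 15, t, 37, 34), (34, n, 39, 14, t, 10, 15), (34, n, 39, 14, t, 20, 26), (34, n, 39, 14, t, 35, 5), (34, n, 39, 14, u, 10, 15), (34, n, 39, 14, u, 20, 26), (34, n, 39, 14, u, 35, 5), (34, n, 39, 14, x, 10, 15), (34, n, 39, 14, x, 20, 26), (34, n, 39, 14, x, 35, 5), (34, v, 14, 29, t, 9, 2), (34, v, 14, 29, u, 9, 2), (34, v, 14, 29, x, 9, 2), (34, v, 32, 26, t, 3, 28), (34, v, 32, 26, u, 3, 28), (34, v, 32, 26, x, 3, 28)}
Selection C ≠ 5: {(2, c, 4, 1, n, 25, 23), (2, c, 4, 1, n, 4, 10), (2, c, 4, 1, t, 25, 23), (2, c, 4, 1, t, 4, 10), (2, r, 3, 15, n, 37, 34), (2, r, 3, 15, t, 37, 34), (34, n, 39, 14, t, 10, 15), (34, n, 39, 14, t, 20, 26), (34, n, 39, 14, u, 10, 15), (34, n, 39, 14, u, 20, 26), (34, n, 39, 14, x, 10, 15), (34, n, 39, 14, x, 20, 26), (34, v, 14, 29, t, 9, 2), (34, v, 14, 29, u, 9, 2), (34, v, 14, 29, x, 9, 2), (34, v, 32, 26, t, 3, 28), (34, v, 32, 26, u, 3, 28), (34, v, 32, 26, x, 3, 28)}
π[E, C, F, A]: project onto (E, C, F, A) → {(n, 10, 4, 4), (n, 23, 4, 25), (n, 34, 3, 37), (t, 10, 4, 4), (t, 15, 39, 10), (t, 2, 14, 9), (t, 23, 4, 25), (t, 26, 39, 20), (t, 28, 32, 3), (t, 34, 3, 37), (u, 15, 39, 10), (u, 2, 14, 9), (u, 26, 39, 20), (u, 28, 32, 3), (x, 15, 39, 10), (x, 2, 14, 9), (x, 26, 39, 20), (x, 28, 32, 3)}
Selection E = u: {(u, 15, 39, 10), (u, 2, 14, 9), (u, 26, 39, 20), (u, 28, 32, 3)}
π[E, F]: project onto (E, F) (1 duplicate(s) eliminated) → {(u, 14), (u, 32), (u, 39)}

{(u, 14), (u, 32), (u, 39)}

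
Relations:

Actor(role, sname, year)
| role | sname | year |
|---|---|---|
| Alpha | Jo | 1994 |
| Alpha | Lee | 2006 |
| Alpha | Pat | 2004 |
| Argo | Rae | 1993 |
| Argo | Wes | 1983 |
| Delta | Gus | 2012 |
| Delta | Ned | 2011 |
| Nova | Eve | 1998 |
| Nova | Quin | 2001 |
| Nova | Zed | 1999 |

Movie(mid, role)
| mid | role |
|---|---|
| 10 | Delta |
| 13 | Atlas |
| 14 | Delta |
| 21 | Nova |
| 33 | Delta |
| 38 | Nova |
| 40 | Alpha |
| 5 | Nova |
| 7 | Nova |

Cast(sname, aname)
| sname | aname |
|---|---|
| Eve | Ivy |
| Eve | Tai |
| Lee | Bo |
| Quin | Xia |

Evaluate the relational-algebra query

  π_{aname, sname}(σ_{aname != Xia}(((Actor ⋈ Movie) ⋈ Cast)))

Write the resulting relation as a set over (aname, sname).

{(Bo, Lee), (Ivy, Eve), (Tai, Eve)}

Joining Actor and Movie on role yields {(Alpha, Jo, 1994, 40), (Alpha, Lee, 2006, 40), (Alpha, Pat, 2004, 40), (Delta, Gus, 2012, 10), (Delta, Gus, 2012, 14), (Delta, Gus, 2012, 33), (Delta, Ned, 2011, 10), (Delta, Ned, 2011, 14), (Delta, Ned, 2011, 33), (Nova, Eve, 1998, 21), (Nova, Eve, 1998, 38), (Nova, Eve, 1998, 5), (Nova, Eve, 1998, 7), (Nova, Quin, 2001, 21), (Nova, Quin, 2001, 38), (Nova, Quin, 2001, 5), (Nova, Quin, 2001, 7), (Nova, Zed, 1999, 21), (Nova, Zed, 1999, 38), (Nova, Zed, 1999, 5), (Nova, Zed, 1999, 7)}.
Joining (Actor ⋈ Movie) and Cast on sname yields {(Alpha, Lee, 2006, 40, Bo), (Nova, Eve, 1998, 21, Ivy), (Nova, Eve, 1998, 21, Tai), (Nova, Eve, 1998, 38, Ivy), (Nova, Eve, 1998, 38, Tai), (Nova, Eve, 1998, 5, Ivy), (Nova, Eve, 1998, 5, Tai), (Nova, Eve, 1998, 7, Ivy), (Nova, Eve, 1998, 7, Tai), (Nova, Quin, 2001, 21, Xia), (Nova, Quin, 2001, 38, Xia), (Nova, Quin, 2001, 5, Xia), (Nova, Quin, 2001, 7, Xia)}.
σ[aname != Xia]: keep tuples satisfying aname != Xia → {(Alpha, Lee, 2006, 40, Bo), (Nova, Eve, 1998, 21, Ivy), (Nova, Eve, 1998, 21, Tai), (Nova, Eve, 1998, 38, Ivy), (Nova, Eve, 1998, 38, Tai), (Nova, Eve, 1998, 5, Ivy), (Nova, Eve, 1998, 5, Tai), (Nova, Eve, 1998, 7, Ivy), (Nova, Eve, 1998, 7, Tai)}
π_{aname, sname} gives {(Bo, Lee), (Ivy, Eve), (Tai, Eve)} (6 duplicate(s) eliminated).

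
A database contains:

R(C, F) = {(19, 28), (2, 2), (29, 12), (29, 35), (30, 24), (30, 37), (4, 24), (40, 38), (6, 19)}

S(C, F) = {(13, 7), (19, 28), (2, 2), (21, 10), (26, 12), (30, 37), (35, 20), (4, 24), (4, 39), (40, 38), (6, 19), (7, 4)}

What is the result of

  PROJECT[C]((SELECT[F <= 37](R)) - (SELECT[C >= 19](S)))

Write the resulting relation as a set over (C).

{2, 29, 30, 4, 6}

Apply σ_{F <= 37}; surviving tuples: {(19, 28), (2, 2), (29, 12), (29, 35), (30, 24), (30, 37), (4, 24), (6, 19)}
Apply σ_{C >= 19}; surviving tuples: {(19, 28), (21, 10), (26, 12), (30, 37), (35, 20), (40, 38)}
Taking the difference: {(2, 2), (29, 12), (29, 35), (30, 24), (4, 24), (6, 19)}
π[C]: project onto (C) (1 duplicate(s) eliminated) → {2, 29, 30, 4, 6}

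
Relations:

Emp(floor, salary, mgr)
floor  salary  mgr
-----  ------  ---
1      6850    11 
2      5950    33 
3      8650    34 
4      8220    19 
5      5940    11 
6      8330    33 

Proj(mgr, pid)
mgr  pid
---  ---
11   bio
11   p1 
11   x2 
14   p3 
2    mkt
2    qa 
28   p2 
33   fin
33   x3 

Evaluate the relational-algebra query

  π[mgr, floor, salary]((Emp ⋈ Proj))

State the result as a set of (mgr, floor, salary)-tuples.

Joining Emp and Proj on mgr yields {(1, 6850, 11, bio), (1, 6850, 11, p1), (1, 6850, 11, x2), (2, 5950, 33, fin), (2, 5950, 33, x3), (5, 5940, 11, bio), (5, 5940, 11, p1), (5, 5940, 11, x2), (6, 8330, 33, fin), (6, 8330, 33, x3)}.
Keep only column(s) mgr, floor, salary (6 duplicate(s) eliminated): {(11, 1, 6850), (11, 5, 5940), (33, 2, 5950), (33, 6, 8330)}

{(11, 1, 6850), (11, 5, 5940), (33, 2, 5950), (33, 6, 8330)}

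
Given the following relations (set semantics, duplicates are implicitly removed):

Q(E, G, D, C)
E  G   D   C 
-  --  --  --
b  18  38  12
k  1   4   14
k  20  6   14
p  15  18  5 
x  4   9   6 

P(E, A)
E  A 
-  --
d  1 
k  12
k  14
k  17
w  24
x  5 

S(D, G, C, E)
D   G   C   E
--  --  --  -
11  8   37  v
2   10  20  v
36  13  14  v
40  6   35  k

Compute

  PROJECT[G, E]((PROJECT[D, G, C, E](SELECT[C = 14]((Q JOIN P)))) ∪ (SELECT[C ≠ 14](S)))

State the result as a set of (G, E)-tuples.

Natural join on E: {(k, 1, 4, 14, 12), (k, 1, 4, 14, 14), (k, 1, 4, 14, 17), (k, 20, 6, 14, 12), (k, 20, 6, 14, 14), (k, 20, 6, 14, 17), (x, 4, 9, 6, 5)}
σ[C = 14]: keep tuples satisfying C = 14 → {(k, 1, 4, 14, 12), (k, 1, 4, 14, 14), (k, 1, 4, 14, 17), (k, 20, 6, 14, 12), (k, 20, 6, 14, 14), (k, 20, 6, 14, 17)}
Projecting to D, G, C, E (4 duplicate(s) eliminated): {(4, 1, 14, k), (6, 20, 14, k)}
σ[C ≠ 14]: keep tuples satisfying C ≠ 14 → {(11, 8, 37, v), (2, 10, 20, v), (40, 6, 35, k)}
Union: {(4, 1, 14, k), (6, 20, 14, k)} with {(11, 8, 37, v), (2, 10, 20, v), (40, 6, 35, k)} → {(11, 8, 37, v), (2, 10, 20, v), (4, 1, 14, k), (40, 6, 35, k), (6, 20, 14, k)}
Projecting to G, E: {(1, k), (10, v), (20, k), (6, k), (8, v)}

{(1, k), (10, v), (20, k), (6, k), (8, v)}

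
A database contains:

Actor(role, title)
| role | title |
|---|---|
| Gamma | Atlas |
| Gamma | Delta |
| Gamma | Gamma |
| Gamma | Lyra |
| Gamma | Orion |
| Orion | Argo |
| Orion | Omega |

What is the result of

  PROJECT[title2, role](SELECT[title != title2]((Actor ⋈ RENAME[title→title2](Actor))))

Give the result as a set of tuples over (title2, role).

{(Argo, Orion), (Atlas, Gamma), (Delta, Gamma), (Gamma, Gamma), (Lyra, Gamma), (Omega, Orion), (Orion, Gamma)}

ρ[title→title2]: schema becomes (role, title2); tuples unchanged.
Actor ⋈ RENAME[title→title2](Actor) (natural join on role): {(Gamma, Atlas, Atlas), (Gamma, Atlas, Delta), (Gamma, Atlas, Gamma), (Gamma, Atlas, Lyra), (Gamma, Atlas, Orion), (Gamma, Delta, Atlas), (Gamma, Delta, Delta), (Gamma, Delta, Gamma), (Gamma, Delta, Lyra), (Gamma, Delta, Orion), (Gamma, Gamma, Atlas), (Gamma, Gamma, Delta), (Gamma, Gamma, Gamma), (Gamma, Gamma, Lyra), (Gamma, Gamma, Orion), (Gamma, Lyra, Atlas), (Gamma, Lyra, Delta), (Gamma, Lyra, Gamma), (Gamma, Lyra, Lyra), (Gamma, Lyra, Orion), (Gamma, Orion, Atlas), (Gamma, Orion, Delta), (Gamma, Orion, Gamma), (Gamma, Orion, Lyra), (Gamma, Orion, Orion), (Orion, Argo, Argo), (Orion, Argo, Omega), (Orion, Omega, Argo), (Orion, Omega, Omega)}
σ[title != title2]: keep tuples satisfying title != title2 → {(Gamma, Atlas, Delta), (Gamma, Atlas, Gamma), (Gamma, Atlas, Lyra), (Gamma, Atlas, Orion), (Gamma, Delta, Atlas), (Gamma, Delta, Gamma), (Gamma, Delta, Lyra), (Gamma, Delta, Orion), (Gamma, Gamma, Atlas), (Gamma, Gamma, Delta), (Gamma, Gamma, Lyra), (Gamma, Gamma, Orion), (Gamma, Lyra, Atlas), (Gamma, Lyra, Delta), (Gamma, Lyra, Gamma), (Gamma, Lyra, Orion), (Gamma, Orion, Atlas), (Gamma, Orion, Delta), (Gamma, Orion, Gamma), (Gamma, Orion, Lyra), (Orion, Argo, Omega), (Orion, Omega, Argo)}
Keep only column(s) title2, role (15 duplicate(s) eliminated): {(Argo, Orion), (Atlas, Gamma), (Delta, Gamma), (Gamma, Gamma), (Lyra, Gamma), (Omega, Orion), (Orion, Gamma)}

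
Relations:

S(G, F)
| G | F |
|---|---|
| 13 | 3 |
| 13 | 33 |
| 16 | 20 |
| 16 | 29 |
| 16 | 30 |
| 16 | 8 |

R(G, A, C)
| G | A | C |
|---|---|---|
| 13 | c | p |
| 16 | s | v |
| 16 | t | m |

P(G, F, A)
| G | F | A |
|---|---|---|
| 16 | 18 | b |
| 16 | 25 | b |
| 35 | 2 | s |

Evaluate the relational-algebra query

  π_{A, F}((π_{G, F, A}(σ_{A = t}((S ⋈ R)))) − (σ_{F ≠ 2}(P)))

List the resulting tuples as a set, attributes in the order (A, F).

Natural join on G: {(13, 3, c, p), (13, 33, c, p), (16, 20, s, v), (16, 20, t, m), (16, 29, s, v), (16, 29, t, m), (16, 30, s, v), (16, 30, t, m), (16, 8, s, v), (16, 8, t, m)}
σ[A = t]: keep tuples satisfying A = t → {(16, 20, t, m), (16, 29, t, m), (16, 30, t, m), (16, 8, t, m)}
π[G, F, A]: project onto (G, F, A) → {(16, 20, t), (16, 29, t), (16, 30, t), (16, 8, t)}
σ[F ≠ 2]: keep tuples satisfying F ≠ 2 → {(16, 18, b), (16, 25, b)}
Taking the difference: {(16, 20, t), (16, 29, t), (16, 30, t), (16, 8, t)}
π[A, F]: project onto (A, F) → {(t, 20), (t, 29), (t, 30), (t, 8)}

{(t, 20), (t, 29), (t, 30), (t, 8)}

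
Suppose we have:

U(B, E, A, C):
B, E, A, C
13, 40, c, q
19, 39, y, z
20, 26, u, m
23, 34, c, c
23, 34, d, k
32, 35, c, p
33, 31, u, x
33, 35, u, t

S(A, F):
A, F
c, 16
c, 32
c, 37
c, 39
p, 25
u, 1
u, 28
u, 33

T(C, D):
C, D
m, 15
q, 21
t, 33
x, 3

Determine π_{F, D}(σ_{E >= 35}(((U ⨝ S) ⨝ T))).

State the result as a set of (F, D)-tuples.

Natural join on A: {(13, 40, c, q, 16), (13, 40, c, q, 32), (13, 40, c, q, 37), (13, 40, c, q, 39), (20, 26, u, m, 1), (20, 26, u, m, 28), (20, 26, u, m, 33), (23, 34, c, c, 16), (23, 34, c, c, 32), (23, 34, c, c, 37), (23, 34, c, c, 39), (32, 35, c, p, 16), (32, 35, c, p, 32), (32, 35, c, p, 37), (32, 35, c, p, 39), (33, 31, u, x, 1), (33, 31, u, x, 28), (33, 31, u, x, 33), (33, 35, u, t, 1), (33, 35, u, t, 28), (33, 35, u, t, 33)}
Natural join on C: {(13, 40, c, q, 16, 21), (13, 40, c, q, 32, 21), (13, 40, c, q, 37, 21), (13, 40, c, q, 39, 21), (20, 26, u, m, 1, 15), (20, 26, u, m, 28, 15), (20, 26, u, m, 33, 15), (33, 31, u, x, 1, 3), (33, 31, u, x, 28, 3), (33, 31, u, x, 33, 3), (33, 35, u, t, 1, 33), (33, 35, u, t, 28, 33), (33, 35, u, t, 33, 33)}
σ[E >= 35]: keep tuples satisfying E >= 35 → {(13, 40, c, q, 16, 21), (13, 40, c, q, 32, 21), (13, 40, c, q, 37, 21), (13, 40, c, q, 39, 21), (33, 35, u, t, 1, 33), (33, 35, u, t, 28, 33), (33, 35, u, t, 33, 33)}
Projecting to F, D: {(1, 33), (16, 21), (28, 33), (32, 21), (33, 33), (37, 21), (39, 21)}

{(1, 33), (16, 21), (28, 33), (32, 21), (33, 33), (37, 21), (39, 21)}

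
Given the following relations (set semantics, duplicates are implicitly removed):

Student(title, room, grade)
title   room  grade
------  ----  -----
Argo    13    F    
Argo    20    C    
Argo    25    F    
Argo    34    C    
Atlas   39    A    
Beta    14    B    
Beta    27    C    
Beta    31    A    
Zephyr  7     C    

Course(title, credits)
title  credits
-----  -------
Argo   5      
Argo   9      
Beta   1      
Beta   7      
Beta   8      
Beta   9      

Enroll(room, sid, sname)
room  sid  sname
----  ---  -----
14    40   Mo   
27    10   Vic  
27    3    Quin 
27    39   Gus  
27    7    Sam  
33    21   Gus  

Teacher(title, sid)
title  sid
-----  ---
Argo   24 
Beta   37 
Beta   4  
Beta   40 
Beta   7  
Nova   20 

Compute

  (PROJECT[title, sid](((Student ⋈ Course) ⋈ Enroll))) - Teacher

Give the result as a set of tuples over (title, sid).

Natural join on title: {(Argo, 13, F, 5), (Argo, 13, F, 9), (Argo, 20, C, 5), (Argo, 20, C, 9), (Argo, 25, F, 5), (Argo, 25, F, 9), (Argo, 34, C, 5), (Argo, 34, C, 9), (Beta, 14, B, 1), (Beta, 14, B, 7), (Beta, 14, B, 8), (Beta, 14, B, 9), (Beta, 27, C, 1), (Beta, 27, C, 7), (Beta, 27, C, 8), (Beta, 27, C, 9), (Beta, 31, A, 1), (Beta, 31, A, 7), (Beta, 31, A, 8), (Beta, 31, A, 9)}
Natural join on room: {(Beta, 14, B, 1, 40, Mo), (Beta, 14, B, 7, 40, Mo), (Beta, 14, B, 8, 40, Mo), (Beta, 14, B, 9, 40, Mo), (Beta, 27, C, 1, 10, Vic), (Beta, 27, C, 1, 3, Quin), (Beta, 27, C, 1, 39, Gus), (Beta, 27, C, 1, 7, Sam), (Beta, 27, C, 7, 10, Vic), (Beta, 27, C, 7, 3, Quin), (Beta, 27, C, 7, 39, Gus), (Beta, 27, C, 7, 7, Sam), (Beta, 27, C, 8, 10, Vic), (Beta, 27, C, 8, 3, Quin), (Beta, 27, C, 8, 39, Gus), (Beta, 27, C, 8, 7, Sam), (Beta, 27, C, 9, 10, Vic), (Beta, 27, C, 9, 3, Quin), (Beta, 27, C, 9, 39, Gus), (Beta, 27, C, 9, 7, Sam)}
π[title, sid]: project onto (title, sid) (15 duplicate(s) eliminated) → {(Beta, 10), (Beta, 3), (Beta, 39), (Beta, 40), (Beta, 7)}
Set difference of the two operands is {(Beta, 10), (Beta, 3), (Beta, 39)}.

{(Beta, 10), (Beta, 3), (Beta, 39)}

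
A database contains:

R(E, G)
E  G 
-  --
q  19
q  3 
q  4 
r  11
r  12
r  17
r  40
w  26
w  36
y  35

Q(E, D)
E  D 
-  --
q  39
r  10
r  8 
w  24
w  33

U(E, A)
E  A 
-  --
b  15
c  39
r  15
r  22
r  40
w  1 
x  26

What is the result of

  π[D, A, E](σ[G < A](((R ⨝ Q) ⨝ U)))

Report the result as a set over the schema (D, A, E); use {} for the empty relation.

{(10, 15, r), (10, 22, r), (10, 40, r), (8, 15, r), (8, 22, r), (8, 40, r)}

R ⋈ Q (natural join on E): {(q, 19, 39), (q, 3, 39), (q, 4, 39), (r, 11, 10), (r, 11, 8), (r, 12, 10), (r, 12, 8), (r, 17, 10), (r, 17, 8), (r, 40, 10), (r, 40, 8), (w, 26, 24), (w, 26, 33), (w, 36, 24), (w, 36, 33)}
(R ⨝ Q) ⋈ U (natural join on E): {(r, 11, 10, 15), (r, 11, 10, 22), (r, 11, 10, 40), (r, 11, 8, 15), (r, 11, 8, 22), (r, 11, 8, 40), (r, 12, 10, 15), (r, 12, 10, 22), (r, 12, 10, 40), (r, 12, 8, 15), (r, 12, 8, 22), (r, 12, 8, 40), (r, 17, 10, 15), (r, 17, 10, 22), (r, 17, 10, 40), (r, 17, 8, 15), (r, 17, 8, 22), (r, 17, 8, 40), (r, 40, 10, 15), (r, 40, 10, 22), (r, 40, 10, 40), (r, 40, 8, 15), (r, 40, 8, 22), (r, 40, 8, 40), (w, 26, 24, 1), (w, 26, 33, 1), (w, 36, 24, 1), (w, 36, 33, 1)}
σ[G < A]: keep tuples satisfying G < A → {(r, 11, 10, 15), (r, 11, 10, 22), (r, 11, 10, 40), (r, 11, 8, 15), (r, 11, 8, 22), (r, 11, 8, 40), (r, 12, 10, 15), (r, 12, 10, 22), (r, 12, 10, 40), (r, 12, 8, 15), (r, 12, 8, 22), (r, 12, 8, 40), (r, 17, 10, 22), (r, 17, 10, 40), (r, 17, 8, 22), (r, 17, 8, 40)}
Projecting to D, A, E (10 duplicate(s) eliminated): {(10, 15, r), (10, 22, r), (10, 40, r), (8, 15, r), (8, 22, r), (8, 40, r)}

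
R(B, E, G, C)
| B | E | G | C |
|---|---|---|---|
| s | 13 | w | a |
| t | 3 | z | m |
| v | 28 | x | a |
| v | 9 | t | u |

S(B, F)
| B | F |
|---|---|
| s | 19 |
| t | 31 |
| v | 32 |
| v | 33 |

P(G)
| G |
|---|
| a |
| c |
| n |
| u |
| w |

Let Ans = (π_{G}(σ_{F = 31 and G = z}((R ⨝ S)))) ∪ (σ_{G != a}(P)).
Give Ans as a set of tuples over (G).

{c, n, u, w, z}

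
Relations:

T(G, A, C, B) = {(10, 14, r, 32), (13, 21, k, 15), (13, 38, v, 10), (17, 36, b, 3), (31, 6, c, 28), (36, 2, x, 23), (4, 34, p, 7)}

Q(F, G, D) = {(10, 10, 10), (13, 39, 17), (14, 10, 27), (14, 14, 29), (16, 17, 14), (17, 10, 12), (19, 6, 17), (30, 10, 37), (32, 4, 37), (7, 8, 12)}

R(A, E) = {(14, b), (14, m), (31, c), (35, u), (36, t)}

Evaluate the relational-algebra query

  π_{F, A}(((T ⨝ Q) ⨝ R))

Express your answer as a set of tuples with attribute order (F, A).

{(10, 14), (14, 14), (16, 36), (17, 14), (30, 14)}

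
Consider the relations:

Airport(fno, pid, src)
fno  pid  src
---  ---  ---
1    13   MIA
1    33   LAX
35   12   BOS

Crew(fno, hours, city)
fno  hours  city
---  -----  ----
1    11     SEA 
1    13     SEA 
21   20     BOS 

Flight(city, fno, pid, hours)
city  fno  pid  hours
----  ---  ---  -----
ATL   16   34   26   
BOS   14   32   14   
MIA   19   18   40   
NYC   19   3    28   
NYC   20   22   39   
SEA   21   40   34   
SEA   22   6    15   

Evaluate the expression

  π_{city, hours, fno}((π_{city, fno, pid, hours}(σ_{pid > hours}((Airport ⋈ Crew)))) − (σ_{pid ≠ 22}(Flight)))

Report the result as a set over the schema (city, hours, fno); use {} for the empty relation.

{(SEA, 11, 1), (SEA, 13, 1)}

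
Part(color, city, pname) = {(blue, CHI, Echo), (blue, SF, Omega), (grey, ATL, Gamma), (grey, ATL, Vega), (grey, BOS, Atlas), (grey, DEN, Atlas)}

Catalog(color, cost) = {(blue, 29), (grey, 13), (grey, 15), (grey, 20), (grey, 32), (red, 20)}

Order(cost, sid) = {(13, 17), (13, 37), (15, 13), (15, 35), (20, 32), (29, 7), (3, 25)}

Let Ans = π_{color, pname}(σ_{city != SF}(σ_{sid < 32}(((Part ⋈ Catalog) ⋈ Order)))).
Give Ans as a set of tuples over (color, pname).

Part ⋈ Catalog (natural join on color): {(blue, CHI, Echo, 29), (blue, SF, Omega, 29), (grey, ATL, Gamma, 13), (grey, ATL, Gamma, 15), (grey, ATL, Gamma, 20), (grey, ATL, Gamma, 32), (grey, ATL, Vega, 13), (grey, ATL, Vega, 15), (grey, ATL, Vega, 20), (grey, ATL, Vega, 32), (grey, BOS, Atlas, 13), (grey, BOS, Atlas, 15), (grey, BOS, Atlas, 20), (grey, BOS, Atlas, 32), (grey, DEN, Atlas, 13), (grey, DEN, Atlas, 15), (grey, DEN, Atlas, 20), (grey, DEN, Atlas, 32)}
(Part ⋈ Catalog) ⋈ Order (natural join on cost): {(blue, CHI, Echo, 29, 7), (blue, SF, Omega, 29, 7), (grey, ATL, Gamma, 13, 17), (grey, ATL, Gamma, 13, 37), (grey, ATL, Gamma, 15, 13), (grey, ATL, Gamma, 15, 35), (grey, ATL, Gamma, 20, 32), (grey, ATL, Vega, 13, 17), (grey, ATL, Vega, 13, 37), (grey, ATL, Vega, 15, 13), (grey, ATL, Vega, 15, 35), (grey, ATL, Vega, 20, 32), (grey, BOS, Atlas, 13, 17), (grey, BOS, Atlas, 13, 37), (grey, BOS, Atlas, 15, 13), (grey, BOS, Atlas, 15, 35), (grey, BOS, Atlas, 20, 32), (grey, DEN, Atlas, 13, 17), (grey, DEN, Atlas, 13, 37), (grey, DEN, Atlas, 15, 13), (grey, DEN, Atlas, 15, 35), (grey, DEN, Atlas, 20, 32)}
Selection sid < 32: {(blue, CHI, Echo, 29, 7), (blue, SF, Omega, 29, 7), (grey, ATL, Gamma, 13, 17), (grey, ATL, Gamma, 15, 13), (grey, ATL, Vega, 13, 17), (grey, ATL, Vega, 15, 13), (grey, BOS, Atlas, 13, 17), (grey, BOS, Atlas, 15, 13), (grey, DEN, Atlas, 13, 17), (grey, DEN, Atlas, 15, 13)}
Selection city != SF: {(blue, CHI, Echo, 29, 7), (grey, ATL, Gamma, 13, 17), (grey, ATL, Gamma, 15, 13), (grey, ATL, Vega, 13, 17), (grey, ATL, Vega, 15, 13), (grey, BOS, Atlas, 13, 17), (grey, BOS, Atlas, 15, 13), (grey, DEN, Atlas, 13, 17), (grey, DEN, Atlas, 15, 13)}
π[color, pname]: project onto (color, pname) (5 duplicate(s) eliminated) → {(blue, Echo), (grey, Atlas), (grey, Gamma), (grey, Vega)}

{(blue, Echo), (grey, Atlas), (grey, Gamma), (grey, Vega)}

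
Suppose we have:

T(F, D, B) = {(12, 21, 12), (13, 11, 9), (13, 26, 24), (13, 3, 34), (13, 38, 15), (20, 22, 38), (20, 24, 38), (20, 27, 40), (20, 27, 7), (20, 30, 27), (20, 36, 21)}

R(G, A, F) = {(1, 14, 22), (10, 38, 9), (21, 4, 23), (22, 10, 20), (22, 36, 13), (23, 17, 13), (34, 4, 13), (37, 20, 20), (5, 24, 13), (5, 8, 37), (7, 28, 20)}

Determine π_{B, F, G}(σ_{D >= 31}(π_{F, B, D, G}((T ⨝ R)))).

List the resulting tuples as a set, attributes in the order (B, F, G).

{(15, 13, 22), (15, 13, 23), (15, 13, 34), (15, 13, 5), (21, 20, 22), (21, 20, 37), (21, 20, 7)}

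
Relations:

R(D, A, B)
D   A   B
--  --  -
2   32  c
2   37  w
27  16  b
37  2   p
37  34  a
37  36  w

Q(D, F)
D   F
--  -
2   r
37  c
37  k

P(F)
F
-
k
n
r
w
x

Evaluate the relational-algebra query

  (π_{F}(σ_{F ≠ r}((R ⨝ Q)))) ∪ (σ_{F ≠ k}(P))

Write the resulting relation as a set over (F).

{c, k, n, r, w, x}

R ⋈ Q (natural join on D): {(2, 32, c, r), (2, 37, w, r), (37, 2, p, c), (37, 2, p, k), (37, 34, a, c), (37, 34, a, k), (37, 36, w, c), (37, 36, w, k)}
Selection F ≠ r: {(37, 2, p, c), (37, 2, p, k), (37, 34, a, c), (37, 34, a, k), (37, 36, w, c), (37, 36, w, k)}
π_{F} gives {c, k} (4 duplicate(s) eliminated).
Selection F ≠ k: {n, r, w, x}
Union: {c, k} with {n, r, w, x} → {c, k, n, r, w, x}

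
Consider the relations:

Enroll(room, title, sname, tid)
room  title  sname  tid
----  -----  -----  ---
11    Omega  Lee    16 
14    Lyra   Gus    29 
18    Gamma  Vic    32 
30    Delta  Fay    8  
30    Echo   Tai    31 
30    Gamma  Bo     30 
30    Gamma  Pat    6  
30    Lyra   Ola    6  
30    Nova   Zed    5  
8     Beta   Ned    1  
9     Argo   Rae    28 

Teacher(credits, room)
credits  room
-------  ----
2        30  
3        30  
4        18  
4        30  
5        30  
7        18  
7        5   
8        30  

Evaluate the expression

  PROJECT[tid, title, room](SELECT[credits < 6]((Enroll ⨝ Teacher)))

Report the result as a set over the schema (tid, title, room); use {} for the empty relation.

{(30, Gamma, 30), (31, Echo, 30), (32, Gamma, 18), (5, Nova, 30), (6, Gamma, 30), (6, Lyra, 30), (8, Delta, 30)}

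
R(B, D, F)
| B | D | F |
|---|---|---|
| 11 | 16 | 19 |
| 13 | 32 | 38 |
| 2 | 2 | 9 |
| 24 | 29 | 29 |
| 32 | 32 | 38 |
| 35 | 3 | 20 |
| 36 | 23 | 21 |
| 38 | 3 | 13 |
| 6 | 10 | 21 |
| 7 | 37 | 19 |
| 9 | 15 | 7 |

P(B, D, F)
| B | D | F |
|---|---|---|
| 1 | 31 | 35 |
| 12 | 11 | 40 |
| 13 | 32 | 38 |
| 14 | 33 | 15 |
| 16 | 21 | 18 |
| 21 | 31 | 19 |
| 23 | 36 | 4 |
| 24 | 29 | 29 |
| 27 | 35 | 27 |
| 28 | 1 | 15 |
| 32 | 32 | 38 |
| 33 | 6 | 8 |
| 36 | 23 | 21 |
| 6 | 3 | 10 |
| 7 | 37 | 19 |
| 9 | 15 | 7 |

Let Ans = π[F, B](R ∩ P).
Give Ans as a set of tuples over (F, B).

Intersection: {(11, 16, 19), (13, 32, 38), (2, 2, 9), (24, 29, 29), (32, 32, 38), (35, 3, 20), (36, 23, 21), (38, 3, 13), (6, 10, 21), (7, 37, 19), (9, 15, 7)} with {(1, 31, 35), (12, 11, 40), (13, 32, 38), (14, 33, 15), (16, 21, 18), (21, 31, 19), (23, 36, 4), (24, 29, 29), (27, 35, 27), (28, 1, 15), (32, 32, 38), (33, 6, 8), (36, 23, 21), (6, 3, 10), (7, 37, 19), (9, 15, 7)} → {(13, 32, 38), (24, 29, 29), (32, 32, 38), (36, 23, 21), (7, 37, 19), (9, 15, 7)}
π[F, B]: project onto (F, B) → {(19, 7), (21, 36), (29, 24), (38, 13), (38, 32), (7, 9)}

{(19, 7), (21, 36), (29, 24), (38, 13), (38, 32), (7, 9)}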